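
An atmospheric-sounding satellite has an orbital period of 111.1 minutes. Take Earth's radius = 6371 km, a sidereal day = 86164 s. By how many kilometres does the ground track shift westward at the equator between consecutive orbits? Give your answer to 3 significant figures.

3100 km

T = 111.1 min = 6666.0 s.
During one orbit Earth rotates (6666.0 / 86164) × 360° = 27.85°.
At the equator that is 27.85° × (2π·6371/360) km/° = 27.85 × 111.2 = 3097 km.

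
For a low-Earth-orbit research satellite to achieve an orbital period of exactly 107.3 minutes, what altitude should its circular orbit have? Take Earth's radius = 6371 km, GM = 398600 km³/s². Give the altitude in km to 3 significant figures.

1110 km

T = 107.3 min = 6438.0 s.
From T = 2π√(a³/μ): a = (μ T²/4π²)^(1/3) = (398600 × 6438.0² / 4π²)^(1/3) = 7480 km.
Altitude h = a − R = 7480 − 6371 = 1109 km.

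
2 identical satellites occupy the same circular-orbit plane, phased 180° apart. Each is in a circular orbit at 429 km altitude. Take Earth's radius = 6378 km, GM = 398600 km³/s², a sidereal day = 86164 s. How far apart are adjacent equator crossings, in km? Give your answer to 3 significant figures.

1300 km

Semi-major axis a = 6378 + 429 = 6807 km. Period T = 2π√(a³/μ) = 2π√(6807³/398600) = 5589.1 s = 93.15 min.
Single-satellite node shift = (5589.1/86164) × 360° = 23.35°.
With 2 satellites evenly phased, successive equator crossings are 23.35/2 = 11.676° apart.
That is 11.676 × 111.3 = 1300 km at the equator.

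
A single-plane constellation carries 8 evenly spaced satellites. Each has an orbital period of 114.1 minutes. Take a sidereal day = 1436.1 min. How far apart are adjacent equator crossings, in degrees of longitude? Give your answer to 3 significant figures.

T = 114.1 min = 6846.0 s.
Single-satellite node shift = (6846.0/86166) × 360° = 28.60°.
With 8 satellites evenly phased, successive equator crossings are 28.60/8 = 3.575° apart.

3.58°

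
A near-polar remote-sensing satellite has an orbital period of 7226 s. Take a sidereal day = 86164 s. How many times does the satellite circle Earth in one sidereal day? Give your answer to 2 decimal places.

Orbits per sidereal day = 86164 / 7226.0 = 11.924.

11.92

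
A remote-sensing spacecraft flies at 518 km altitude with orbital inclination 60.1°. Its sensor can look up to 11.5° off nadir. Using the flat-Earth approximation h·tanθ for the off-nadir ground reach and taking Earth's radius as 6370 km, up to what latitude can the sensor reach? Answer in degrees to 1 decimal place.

For a prograde orbit the ground track reaches latitude ±i = ±60.1°.
Sensor half-swath on the ground ≈ 518·tan(11.5°) = 105 km = 0.95° of latitude.
Maximum observable latitude ≈ 60.1 + 0.95 = 61.0°.

61.0°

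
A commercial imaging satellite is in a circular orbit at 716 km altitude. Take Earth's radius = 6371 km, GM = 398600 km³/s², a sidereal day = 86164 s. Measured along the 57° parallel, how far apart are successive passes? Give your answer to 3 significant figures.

Semi-major axis a = 6371 + 716 = 7087 km. Period T = 2π√(a³/μ) = 2π√(7087³/398600) = 5937.5 s = 98.96 min.
Node shift per orbit = (5937.5/86164) × 360° = 24.81°.
Equatorial spacing = 24.81 × 111.2 km/° = 2758 km.
At 57° latitude, spacing = 2758 × cos(57°) = 1502 km.

1500 km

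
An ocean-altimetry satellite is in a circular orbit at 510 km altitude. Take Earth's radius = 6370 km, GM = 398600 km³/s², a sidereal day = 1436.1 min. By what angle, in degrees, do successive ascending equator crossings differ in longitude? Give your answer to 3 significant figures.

Semi-major axis a = 6370 + 510 = 6880 km. Period T = 2π√(a³/μ) = 2π√(6880³/398600) = 5679.3 s = 94.65 min.
During one orbit Earth rotates (5679.3 / 86166) × 360° = 23.73°.

23.7°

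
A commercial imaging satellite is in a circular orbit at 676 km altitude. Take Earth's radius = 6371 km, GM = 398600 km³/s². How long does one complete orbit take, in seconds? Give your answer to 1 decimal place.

Semi-major axis a = 6371 + 676 = 7047 km. Period T = 2π√(a³/μ) = 2π√(7047³/398600) = 5887.3 s = 98.12 min.

5887.3 seconds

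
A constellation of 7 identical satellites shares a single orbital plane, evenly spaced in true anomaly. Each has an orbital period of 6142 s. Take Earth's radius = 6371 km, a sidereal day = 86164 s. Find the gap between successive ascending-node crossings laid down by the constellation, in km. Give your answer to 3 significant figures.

Single-satellite node shift = (6142.0/86164) × 360° = 25.66°.
With 7 satellites evenly phased, successive equator crossings are 25.66/7 = 3.666° apart.
That is 3.666 × 111.2 = 408 km at the equator.

408 km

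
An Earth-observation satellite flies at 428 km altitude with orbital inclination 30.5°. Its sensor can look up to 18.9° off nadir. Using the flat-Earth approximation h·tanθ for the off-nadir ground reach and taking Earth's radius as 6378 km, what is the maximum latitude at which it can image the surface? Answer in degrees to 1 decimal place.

For a prograde orbit the ground track reaches latitude ±i = ±30.5°.
Sensor half-swath on the ground ≈ 428·tan(18.9°) = 147 km = 1.32° of latitude.
Maximum observable latitude ≈ 30.5 + 1.32 = 31.8°.

31.8°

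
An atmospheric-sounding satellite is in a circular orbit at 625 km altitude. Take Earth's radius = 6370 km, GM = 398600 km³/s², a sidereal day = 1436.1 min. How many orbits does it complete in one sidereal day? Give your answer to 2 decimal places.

14.80

Semi-major axis a = 6370 + 625 = 6995 km. Period T = 2π√(a³/μ) = 2π√(6995³/398600) = 5822.3 s = 97.04 min.
Orbits per sidereal day = 86166 / 5822.3 = 14.799.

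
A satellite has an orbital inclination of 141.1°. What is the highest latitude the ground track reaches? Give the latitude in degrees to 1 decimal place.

38.9°

Retrograde orbit: the ground track reaches ±(180° − i) = ±(180 − 141.1) = ±38.9°.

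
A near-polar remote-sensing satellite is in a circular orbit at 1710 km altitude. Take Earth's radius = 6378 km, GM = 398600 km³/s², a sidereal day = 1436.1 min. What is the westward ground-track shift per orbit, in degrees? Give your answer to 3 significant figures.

30.2°

Semi-major axis a = 6378 + 1710 = 8088 km. Period T = 2π√(a³/μ) = 2π√(8088³/398600) = 7238.9 s = 120.65 min.
During one orbit Earth rotates (7238.9 / 86166) × 360° = 30.24°.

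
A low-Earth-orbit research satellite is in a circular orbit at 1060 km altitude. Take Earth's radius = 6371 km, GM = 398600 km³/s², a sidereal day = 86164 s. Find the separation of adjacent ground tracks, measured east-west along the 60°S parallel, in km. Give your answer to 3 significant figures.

Semi-major axis a = 6371 + 1060 = 7431 km. Period T = 2π√(a³/μ) = 2π√(7431³/398600) = 6375.0 s = 106.25 min.
Node shift per orbit = (6375.0/86164) × 360° = 26.64°.
Equatorial spacing = 26.64 × 111.2 km/° = 2962 km.
At 60° latitude, spacing = 2962 × cos(60°) = 1481 km.

1480 km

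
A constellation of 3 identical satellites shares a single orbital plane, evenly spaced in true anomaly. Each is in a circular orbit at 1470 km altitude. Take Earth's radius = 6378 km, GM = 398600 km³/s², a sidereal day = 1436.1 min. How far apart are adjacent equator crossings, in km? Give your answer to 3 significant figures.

Semi-major axis a = 6378 + 1470 = 7848 km. Period T = 2π√(a³/μ) = 2π√(7848³/398600) = 6919.1 s = 115.32 min.
Single-satellite node shift = (6919.1/86166) × 360° = 28.91°.
With 3 satellites evenly phased, successive equator crossings are 28.91/3 = 9.636° apart.
That is 9.636 × 111.3 = 1073 km at the equator.

1070 km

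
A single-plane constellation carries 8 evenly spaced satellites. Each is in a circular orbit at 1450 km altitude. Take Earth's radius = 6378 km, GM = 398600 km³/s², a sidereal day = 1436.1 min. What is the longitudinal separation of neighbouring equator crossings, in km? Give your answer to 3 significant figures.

Semi-major axis a = 6378 + 1450 = 7828 km. Period T = 2π√(a³/μ) = 2π√(7828³/398600) = 6892.7 s = 114.88 min.
Single-satellite node shift = (6892.7/86166) × 360° = 28.80°.
With 8 satellites evenly phased, successive equator crossings are 28.80/8 = 3.600° apart.
That is 3.600 × 111.3 = 401 km at the equator.

401 km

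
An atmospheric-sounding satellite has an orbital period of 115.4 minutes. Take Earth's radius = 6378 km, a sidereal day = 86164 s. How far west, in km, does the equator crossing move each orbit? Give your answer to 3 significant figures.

T = 115.4 min = 6924.0 s.
During one orbit Earth rotates (6924.0 / 86164) × 360° = 28.93°.
At the equator that is 28.93° × (2π·6378/360) km/° = 28.93 × 111.3 = 3220 km.

3220 km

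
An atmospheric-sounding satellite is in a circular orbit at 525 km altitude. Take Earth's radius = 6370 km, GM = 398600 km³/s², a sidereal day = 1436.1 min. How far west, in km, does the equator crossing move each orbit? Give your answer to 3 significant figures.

Semi-major axis a = 6370 + 525 = 6895 km. Period T = 2π√(a³/μ) = 2π√(6895³/398600) = 5697.9 s = 94.96 min.
During one orbit Earth rotates (5697.9 / 86166) × 360° = 23.81°.
At the equator that is 23.81° × (2π·6370/360) km/° = 23.81 × 111.2 = 2647 km.

2650 km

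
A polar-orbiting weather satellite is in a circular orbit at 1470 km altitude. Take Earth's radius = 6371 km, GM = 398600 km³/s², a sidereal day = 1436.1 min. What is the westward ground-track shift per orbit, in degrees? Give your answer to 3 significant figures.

28.9°

Semi-major axis a = 6371 + 1470 = 7841 km. Period T = 2π√(a³/μ) = 2π√(7841³/398600) = 6909.8 s = 115.16 min.
During one orbit Earth rotates (6909.8 / 86166) × 360° = 28.87°.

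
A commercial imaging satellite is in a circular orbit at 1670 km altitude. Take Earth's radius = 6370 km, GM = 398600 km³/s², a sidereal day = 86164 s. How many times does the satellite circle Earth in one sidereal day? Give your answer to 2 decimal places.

12.01

Semi-major axis a = 6370 + 1670 = 8040 km. Period T = 2π√(a³/μ) = 2π√(8040³/398600) = 7174.6 s = 119.58 min.
Orbits per sidereal day = 86164 / 7174.6 = 12.010.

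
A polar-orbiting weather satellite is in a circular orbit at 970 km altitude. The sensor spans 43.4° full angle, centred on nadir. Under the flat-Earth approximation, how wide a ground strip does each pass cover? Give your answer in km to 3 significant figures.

772 km

Half-angle = 43.4°/2 = 21.7°.
Swath width ≈ 2h·tan(θ/2) = 2 × 970 × tan(21.7°) = 772.0 km.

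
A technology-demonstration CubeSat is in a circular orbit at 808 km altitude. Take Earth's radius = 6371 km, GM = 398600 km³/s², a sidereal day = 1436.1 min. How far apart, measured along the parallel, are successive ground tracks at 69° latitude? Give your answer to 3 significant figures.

1010 km

Semi-major axis a = 6371 + 808 = 7179 km. Period T = 2π√(a³/μ) = 2π√(7179³/398600) = 6053.5 s = 100.89 min.
Node shift per orbit = (6053.5/86166) × 360° = 25.29°.
Equatorial spacing = 25.29 × 111.2 km/° = 2812 km.
At 69° latitude, spacing = 2812 × cos(69°) = 1008 km.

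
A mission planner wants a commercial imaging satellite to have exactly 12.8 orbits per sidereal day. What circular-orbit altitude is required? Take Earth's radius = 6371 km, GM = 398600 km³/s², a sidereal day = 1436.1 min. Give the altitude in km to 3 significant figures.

Required period T = 86166 / 12.8 = 6731.7 s.
From T = 2π√(a³/μ): a = (μ T²/4π²)^(1/3) = (398600 × 6731.7² / 4π²)^(1/3) = 7706 km.
Altitude h = a − R = 7706 − 6371 = 1335 km.

1330 km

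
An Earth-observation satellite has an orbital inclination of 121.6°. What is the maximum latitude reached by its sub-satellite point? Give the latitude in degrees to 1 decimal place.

58.4°

Retrograde orbit: the ground track reaches ±(180° − i) = ±(180 − 121.6) = ±58.4°.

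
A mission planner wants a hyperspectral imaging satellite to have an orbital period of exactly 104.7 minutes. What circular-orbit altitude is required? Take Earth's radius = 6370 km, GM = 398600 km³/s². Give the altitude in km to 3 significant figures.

T = 104.7 min = 6282.0 s.
From T = 2π√(a³/μ): a = (μ T²/4π²)^(1/3) = (398600 × 6282.0² / 4π²)^(1/3) = 7359 km.
Altitude h = a − R = 7359 − 6370 = 989 km.

989 km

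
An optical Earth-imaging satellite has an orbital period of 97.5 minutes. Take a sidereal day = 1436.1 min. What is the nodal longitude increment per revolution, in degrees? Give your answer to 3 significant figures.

24.4°

T = 97.5 min = 5850.0 s.
During one orbit Earth rotates (5850.0 / 86166) × 360° = 24.44°.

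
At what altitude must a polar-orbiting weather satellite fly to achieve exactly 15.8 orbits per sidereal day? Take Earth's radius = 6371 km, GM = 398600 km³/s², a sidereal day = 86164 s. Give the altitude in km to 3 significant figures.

325 km

Required period T = 86164 / 15.8 = 5453.4 s.
From T = 2π√(a³/μ): a = (μ T²/4π²)^(1/3) = (398600 × 5453.4² / 4π²)^(1/3) = 6696 km.
Altitude h = a − R = 6696 − 6371 = 325 km.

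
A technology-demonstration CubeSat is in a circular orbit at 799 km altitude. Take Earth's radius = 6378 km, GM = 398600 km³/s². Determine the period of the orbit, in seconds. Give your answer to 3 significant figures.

6050 seconds

Semi-major axis a = 6378 + 799 = 7177 km. Period T = 2π√(a³/μ) = 2π√(7177³/398600) = 6051.0 s = 100.85 min.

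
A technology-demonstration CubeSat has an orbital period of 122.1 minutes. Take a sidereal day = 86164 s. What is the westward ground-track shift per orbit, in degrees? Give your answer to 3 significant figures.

T = 122.1 min = 7326.0 s.
During one orbit Earth rotates (7326.0 / 86164) × 360° = 30.61°.

30.6°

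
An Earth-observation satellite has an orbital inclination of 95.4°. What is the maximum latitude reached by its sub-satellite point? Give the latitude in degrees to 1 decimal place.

Retrograde orbit: the ground track reaches ±(180° − i) = ±(180 − 95.4) = ±84.6°.

84.6°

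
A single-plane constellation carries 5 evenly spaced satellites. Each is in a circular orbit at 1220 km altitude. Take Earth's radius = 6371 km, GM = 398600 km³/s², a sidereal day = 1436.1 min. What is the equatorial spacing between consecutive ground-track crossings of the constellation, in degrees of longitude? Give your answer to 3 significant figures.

5.50°

Semi-major axis a = 6371 + 1220 = 7591 km. Period T = 2π√(a³/μ) = 2π√(7591³/398600) = 6582.0 s = 109.70 min.
Single-satellite node shift = (6582.0/86166) × 360° = 27.50°.
With 5 satellites evenly phased, successive equator crossings are 27.50/5 = 5.500° apart.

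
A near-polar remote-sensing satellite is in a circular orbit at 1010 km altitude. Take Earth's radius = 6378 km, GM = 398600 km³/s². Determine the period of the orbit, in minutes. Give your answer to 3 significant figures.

105 min

Semi-major axis a = 6378 + 1010 = 7388 km. Period T = 2π√(a³/μ) = 2π√(7388³/398600) = 6319.8 s = 105.33 min.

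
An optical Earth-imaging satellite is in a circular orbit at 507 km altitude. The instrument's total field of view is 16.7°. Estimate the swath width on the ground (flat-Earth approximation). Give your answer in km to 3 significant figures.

149 km

Half-angle = 16.7°/2 = 8.35°.
Swath width ≈ 2h·tan(θ/2) = 2 × 507 × tan(8.35°) = 148.8 km.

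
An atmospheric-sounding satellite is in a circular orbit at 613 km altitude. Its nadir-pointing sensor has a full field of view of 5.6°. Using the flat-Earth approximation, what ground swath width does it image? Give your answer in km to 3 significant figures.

60.0 km

Half-angle = 5.6°/2 = 2.8°.
Swath width ≈ 2h·tan(θ/2) = 2 × 613 × tan(2.8°) = 60.0 km.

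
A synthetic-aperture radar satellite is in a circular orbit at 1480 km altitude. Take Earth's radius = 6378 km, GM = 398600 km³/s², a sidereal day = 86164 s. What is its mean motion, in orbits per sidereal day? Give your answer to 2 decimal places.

12.43

Semi-major axis a = 6378 + 1480 = 7858 km. Period T = 2π√(a³/μ) = 2π√(7858³/398600) = 6932.3 s = 115.54 min.
Orbits per sidereal day = 86164 / 6932.3 = 12.429.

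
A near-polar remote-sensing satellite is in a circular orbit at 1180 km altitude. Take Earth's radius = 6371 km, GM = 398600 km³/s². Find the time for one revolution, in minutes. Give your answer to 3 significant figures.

109 min

Semi-major axis a = 6371 + 1180 = 7551 km. Period T = 2π√(a³/μ) = 2π√(7551³/398600) = 6530.1 s = 108.83 min.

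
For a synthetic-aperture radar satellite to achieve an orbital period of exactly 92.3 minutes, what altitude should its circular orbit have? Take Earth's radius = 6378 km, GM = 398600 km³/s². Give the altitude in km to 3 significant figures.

T = 92.3 min = 5538.0 s.
From T = 2π√(a³/μ): a = (μ T²/4π²)^(1/3) = (398600 × 5538.0² / 4π²)^(1/3) = 6765 km.
Altitude h = a − R = 6765 − 6378 = 387 km.

387 km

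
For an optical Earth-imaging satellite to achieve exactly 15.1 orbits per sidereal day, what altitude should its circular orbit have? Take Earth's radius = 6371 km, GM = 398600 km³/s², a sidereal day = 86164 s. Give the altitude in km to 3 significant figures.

531 km

Required period T = 86164 / 15.1 = 5706.2 s.
From T = 2π√(a³/μ): a = (μ T²/4π²)^(1/3) = (398600 × 5706.2² / 4π²)^(1/3) = 6902 km.
Altitude h = a − R = 6902 − 6371 = 531 km.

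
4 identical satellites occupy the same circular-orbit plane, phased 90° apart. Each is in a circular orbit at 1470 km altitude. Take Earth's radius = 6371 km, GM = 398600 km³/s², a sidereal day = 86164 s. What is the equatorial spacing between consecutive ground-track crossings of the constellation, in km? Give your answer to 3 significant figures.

Semi-major axis a = 6371 + 1470 = 7841 km. Period T = 2π√(a³/μ) = 2π√(7841³/398600) = 6909.8 s = 115.16 min.
Single-satellite node shift = (6909.8/86164) × 360° = 28.87°.
With 4 satellites evenly phased, successive equator crossings are 28.87/4 = 7.217° apart.
That is 7.217 × 111.2 = 803 km at the equator.

803 km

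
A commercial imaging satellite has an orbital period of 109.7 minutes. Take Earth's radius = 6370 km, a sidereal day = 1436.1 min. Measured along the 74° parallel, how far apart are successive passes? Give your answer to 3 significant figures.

843 km

T = 109.7 min = 6582.0 s.
Node shift per orbit = (6582.0/86166) × 360° = 27.50°.
Equatorial spacing = 27.50 × 111.2 km/° = 3057 km.
At 74° latitude, spacing = 3057 × cos(74°) = 843 km.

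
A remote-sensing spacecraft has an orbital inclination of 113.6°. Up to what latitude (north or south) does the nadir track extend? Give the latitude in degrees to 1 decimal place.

66.4°

Retrograde orbit: the ground track reaches ±(180° − i) = ±(180 − 113.6) = ±66.4°.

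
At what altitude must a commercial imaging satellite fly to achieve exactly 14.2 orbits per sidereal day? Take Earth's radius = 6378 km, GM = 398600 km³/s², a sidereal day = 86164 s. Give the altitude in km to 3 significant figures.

Required period T = 86164 / 14.2 = 6067.9 s.
From T = 2π√(a³/μ): a = (μ T²/4π²)^(1/3) = (398600 × 6067.9² / 4π²)^(1/3) = 7190 km.
Altitude h = a − R = 7190 − 6378 = 812 km.

812 km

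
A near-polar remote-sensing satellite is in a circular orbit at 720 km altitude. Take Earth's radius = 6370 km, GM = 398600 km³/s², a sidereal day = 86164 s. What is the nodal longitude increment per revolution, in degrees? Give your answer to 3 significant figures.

24.8°

Semi-major axis a = 6370 + 720 = 7090 km. Period T = 2π√(a³/μ) = 2π√(7090³/398600) = 5941.3 s = 99.02 min.
During one orbit Earth rotates (5941.3 / 86164) × 360° = 24.82°.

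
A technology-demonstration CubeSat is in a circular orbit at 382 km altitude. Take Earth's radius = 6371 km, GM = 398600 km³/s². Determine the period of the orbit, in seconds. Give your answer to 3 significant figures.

5520 seconds

Semi-major axis a = 6371 + 382 = 6753 km. Period T = 2π√(a³/μ) = 2π√(6753³/398600) = 5522.8 s = 92.05 min.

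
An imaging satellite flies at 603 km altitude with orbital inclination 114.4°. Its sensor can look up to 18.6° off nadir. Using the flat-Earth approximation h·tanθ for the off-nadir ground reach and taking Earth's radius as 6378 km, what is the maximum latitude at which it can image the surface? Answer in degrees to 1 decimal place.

Retrograde orbit: the ground track reaches ±(180° − i) = ±(180 − 114.4) = ±65.6°.
Sensor half-swath on the ground ≈ 603·tan(18.6°) = 203 km = 1.82° of latitude.
Maximum observable latitude ≈ 65.6 + 1.82 = 67.4°.

67.4°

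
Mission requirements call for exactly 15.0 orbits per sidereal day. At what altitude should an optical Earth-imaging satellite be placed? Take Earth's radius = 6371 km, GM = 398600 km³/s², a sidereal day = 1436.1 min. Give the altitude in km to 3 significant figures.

561 km

Required period T = 86166 / 15.0 = 5744.4 s.
From T = 2π√(a³/μ): a = (μ T²/4π²)^(1/3) = (398600 × 5744.4² / 4π²)^(1/3) = 6932 km.
Altitude h = a − R = 6932 − 6371 = 561 km.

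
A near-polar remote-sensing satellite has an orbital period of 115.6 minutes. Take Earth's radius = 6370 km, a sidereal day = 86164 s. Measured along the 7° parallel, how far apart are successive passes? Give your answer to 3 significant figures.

T = 115.6 min = 6936.0 s.
Node shift per orbit = (6936.0/86164) × 360° = 28.98°.
Equatorial spacing = 28.98 × 111.2 km/° = 3222 km.
At 7° latitude, spacing = 3222 × cos(7°) = 3198 km.

3200 km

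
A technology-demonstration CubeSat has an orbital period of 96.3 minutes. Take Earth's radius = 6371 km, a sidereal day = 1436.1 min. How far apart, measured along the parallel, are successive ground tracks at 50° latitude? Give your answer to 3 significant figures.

1730 km

T = 96.3 min = 5778.0 s.
Node shift per orbit = (5778.0/86166) × 360° = 24.14°.
Equatorial spacing = 24.14 × 111.2 km/° = 2684 km.
At 50° latitude, spacing = 2684 × cos(50°) = 1725 km.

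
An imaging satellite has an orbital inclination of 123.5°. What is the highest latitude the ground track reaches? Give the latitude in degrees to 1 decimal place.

Retrograde orbit: the ground track reaches ±(180° − i) = ±(180 − 123.5) = ±56.5°.

56.5°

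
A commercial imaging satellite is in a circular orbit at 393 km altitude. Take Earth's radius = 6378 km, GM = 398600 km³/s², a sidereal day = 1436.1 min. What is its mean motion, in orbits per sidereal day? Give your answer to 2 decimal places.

15.54

Semi-major axis a = 6378 + 393 = 6771 km. Period T = 2π√(a³/μ) = 2π√(6771³/398600) = 5544.9 s = 92.41 min.
Orbits per sidereal day = 86166 / 5544.9 = 15.540.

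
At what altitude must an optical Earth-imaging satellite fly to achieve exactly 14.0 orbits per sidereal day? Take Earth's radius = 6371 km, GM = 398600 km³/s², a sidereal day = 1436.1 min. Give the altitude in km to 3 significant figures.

888 km

Required period T = 86166 / 14.0 = 6154.7 s.
From T = 2π√(a³/μ): a = (μ T²/4π²)^(1/3) = (398600 × 6154.7² / 4π²)^(1/3) = 7259 km.
Altitude h = a − R = 7259 − 6371 = 888 km.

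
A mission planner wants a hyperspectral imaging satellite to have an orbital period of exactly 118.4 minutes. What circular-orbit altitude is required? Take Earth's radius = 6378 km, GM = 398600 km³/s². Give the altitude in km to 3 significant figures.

T = 118.4 min = 7104.0 s.
From T = 2π√(a³/μ): a = (μ T²/4π²)^(1/3) = (398600 × 7104.0² / 4π²)^(1/3) = 7987 km.
Altitude h = a − R = 7987 − 6378 = 1609 km.

1610 km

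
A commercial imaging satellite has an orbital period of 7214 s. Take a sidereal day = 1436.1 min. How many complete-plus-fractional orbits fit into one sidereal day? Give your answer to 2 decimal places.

11.94

Orbits per sidereal day = 86166 / 7214.0 = 11.944.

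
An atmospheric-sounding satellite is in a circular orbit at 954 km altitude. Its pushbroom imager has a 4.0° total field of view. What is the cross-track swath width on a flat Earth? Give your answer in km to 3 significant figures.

Half-angle = 4.0°/2 = 2°.
Swath width ≈ 2h·tan(θ/2) = 2 × 954 × tan(2°) = 66.6 km.

66.6 km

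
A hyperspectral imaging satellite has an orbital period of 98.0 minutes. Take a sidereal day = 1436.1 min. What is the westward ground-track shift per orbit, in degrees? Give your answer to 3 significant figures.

T = 98.0 min = 5880.0 s.
During one orbit Earth rotates (5880.0 / 86166) × 360° = 24.57°.

24.6°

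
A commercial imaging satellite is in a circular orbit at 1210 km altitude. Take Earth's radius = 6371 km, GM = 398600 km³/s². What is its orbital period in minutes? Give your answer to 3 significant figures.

109 min

Semi-major axis a = 6371 + 1210 = 7581 km. Period T = 2π√(a³/μ) = 2π√(7581³/398600) = 6569.0 s = 109.48 min.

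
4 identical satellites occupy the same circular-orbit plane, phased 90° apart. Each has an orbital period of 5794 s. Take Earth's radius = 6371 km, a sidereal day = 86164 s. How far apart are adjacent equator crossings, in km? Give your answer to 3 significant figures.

Single-satellite node shift = (5794.0/86164) × 360° = 24.21°.
With 4 satellites evenly phased, successive equator crossings are 24.21/4 = 6.052° apart.
That is 6.052 × 111.2 = 673 km at the equator.

673 km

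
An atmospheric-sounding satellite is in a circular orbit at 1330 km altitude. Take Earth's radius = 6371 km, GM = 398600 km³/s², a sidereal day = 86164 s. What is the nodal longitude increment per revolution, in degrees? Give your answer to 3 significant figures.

Semi-major axis a = 6371 + 1330 = 7701 km. Period T = 2π√(a³/μ) = 2π√(7701³/398600) = 6725.6 s = 112.09 min.
During one orbit Earth rotates (6725.6 / 86164) × 360° = 28.10°.

28.1°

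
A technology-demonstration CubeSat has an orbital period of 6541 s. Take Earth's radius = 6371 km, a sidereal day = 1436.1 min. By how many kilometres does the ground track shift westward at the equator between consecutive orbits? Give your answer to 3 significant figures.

During one orbit Earth rotates (6541.0 / 86166) × 360° = 27.33°.
At the equator that is 27.33° × (2π·6371/360) km/° = 27.33 × 111.2 = 3039 km.

3040 km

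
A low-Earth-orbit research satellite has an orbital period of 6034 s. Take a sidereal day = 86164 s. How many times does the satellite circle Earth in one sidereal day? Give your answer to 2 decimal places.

Orbits per sidereal day = 86164 / 6034.0 = 14.280.

14.28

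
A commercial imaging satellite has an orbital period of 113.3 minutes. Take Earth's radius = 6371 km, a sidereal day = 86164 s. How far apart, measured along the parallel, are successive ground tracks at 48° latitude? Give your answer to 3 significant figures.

T = 113.3 min = 6798.0 s.
Node shift per orbit = (6798.0/86164) × 360° = 28.40°.
Equatorial spacing = 28.40 × 111.2 km/° = 3158 km.
At 48° latitude, spacing = 3158 × cos(48°) = 2113 km.

2110 km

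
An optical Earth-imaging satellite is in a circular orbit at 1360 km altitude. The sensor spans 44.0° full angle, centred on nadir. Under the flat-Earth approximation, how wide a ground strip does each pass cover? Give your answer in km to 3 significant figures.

1100 km

Half-angle = 44.0°/2 = 22°.
Swath width ≈ 2h·tan(θ/2) = 2 × 1360 × tan(22°) = 1099.0 km.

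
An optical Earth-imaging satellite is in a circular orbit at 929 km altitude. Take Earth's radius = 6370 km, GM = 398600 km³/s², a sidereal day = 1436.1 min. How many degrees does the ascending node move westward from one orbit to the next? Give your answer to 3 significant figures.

25.9°

Semi-major axis a = 6370 + 929 = 7299 km. Period T = 2π√(a³/μ) = 2π√(7299³/398600) = 6205.9 s = 103.43 min.
During one orbit Earth rotates (6205.9 / 86166) × 360° = 25.93°.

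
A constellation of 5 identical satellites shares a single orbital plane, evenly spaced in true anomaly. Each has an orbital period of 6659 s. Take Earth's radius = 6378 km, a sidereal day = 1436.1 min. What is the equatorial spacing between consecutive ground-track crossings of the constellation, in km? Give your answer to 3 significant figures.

619 km

Single-satellite node shift = (6659.0/86166) × 360° = 27.82°.
With 5 satellites evenly phased, successive equator crossings are 27.82/5 = 5.564° apart.
That is 5.564 × 111.3 = 619 km at the equator.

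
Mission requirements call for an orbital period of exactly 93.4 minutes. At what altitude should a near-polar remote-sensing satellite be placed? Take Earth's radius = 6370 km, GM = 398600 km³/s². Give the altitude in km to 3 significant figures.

T = 93.4 min = 5604.0 s.
From T = 2π√(a³/μ): a = (μ T²/4π²)^(1/3) = (398600 × 5604.0² / 4π²)^(1/3) = 6819 km.
Altitude h = a − R = 6819 − 6370 = 449 km.

449 km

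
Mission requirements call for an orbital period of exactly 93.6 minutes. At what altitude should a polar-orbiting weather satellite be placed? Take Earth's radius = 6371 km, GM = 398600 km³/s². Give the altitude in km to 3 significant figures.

458 km

T = 93.6 min = 5616.0 s.
From T = 2π√(a³/μ): a = (μ T²/4π²)^(1/3) = (398600 × 5616.0² / 4π²)^(1/3) = 6829 km.
Altitude h = a − R = 6829 − 6371 = 458 km.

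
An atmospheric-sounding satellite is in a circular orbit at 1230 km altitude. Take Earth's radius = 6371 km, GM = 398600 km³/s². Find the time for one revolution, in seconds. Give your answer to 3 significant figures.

6600 seconds

Semi-major axis a = 6371 + 1230 = 7601 km. Period T = 2π√(a³/μ) = 2π√(7601³/398600) = 6595.0 s = 109.92 min.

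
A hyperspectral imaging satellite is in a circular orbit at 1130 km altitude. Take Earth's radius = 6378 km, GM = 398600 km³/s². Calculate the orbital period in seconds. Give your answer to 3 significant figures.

Semi-major axis a = 6378 + 1130 = 7508 km. Period T = 2π√(a³/μ) = 2π√(7508³/398600) = 6474.4 s = 107.91 min.

6470 seconds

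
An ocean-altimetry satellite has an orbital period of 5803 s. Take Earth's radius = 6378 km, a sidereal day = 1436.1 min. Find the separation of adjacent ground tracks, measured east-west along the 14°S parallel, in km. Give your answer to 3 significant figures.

2620 km

Node shift per orbit = (5803.0/86166) × 360° = 24.24°.
Equatorial spacing = 24.24 × 111.3 km/° = 2699 km.
At 14° latitude, spacing = 2699 × cos(14°) = 2619 km.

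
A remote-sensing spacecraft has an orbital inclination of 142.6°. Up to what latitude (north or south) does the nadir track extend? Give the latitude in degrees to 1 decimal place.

37.4°

Retrograde orbit: the ground track reaches ±(180° − i) = ±(180 − 142.6) = ±37.4°.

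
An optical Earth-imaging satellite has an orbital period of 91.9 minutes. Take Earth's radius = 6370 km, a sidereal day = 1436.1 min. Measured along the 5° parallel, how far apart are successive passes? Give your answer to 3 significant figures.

2550 km

T = 91.9 min = 5514.0 s.
Node shift per orbit = (5514.0/86166) × 360° = 23.04°.
Equatorial spacing = 23.04 × 111.2 km/° = 2561 km.
At 5° latitude, spacing = 2561 × cos(5°) = 2551 km.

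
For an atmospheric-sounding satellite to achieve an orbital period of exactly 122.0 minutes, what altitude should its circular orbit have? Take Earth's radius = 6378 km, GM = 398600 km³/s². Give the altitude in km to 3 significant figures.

T = 122.0 min = 7320.0 s.
From T = 2π√(a³/μ): a = (μ T²/4π²)^(1/3) = (398600 × 7320.0² / 4π²)^(1/3) = 8148 km.
Altitude h = a − R = 8148 − 6378 = 1770 km.

1770 km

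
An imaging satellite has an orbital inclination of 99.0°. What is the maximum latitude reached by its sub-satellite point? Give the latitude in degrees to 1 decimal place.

81.0°

Retrograde orbit: the ground track reaches ±(180° − i) = ±(180 − 99.0) = ±81.0°.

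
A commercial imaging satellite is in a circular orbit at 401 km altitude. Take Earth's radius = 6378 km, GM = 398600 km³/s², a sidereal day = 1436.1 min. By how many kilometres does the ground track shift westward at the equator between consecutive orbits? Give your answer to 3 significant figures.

Semi-major axis a = 6378 + 401 = 6779 km. Period T = 2π√(a³/μ) = 2π√(6779³/398600) = 5554.7 s = 92.58 min.
During one orbit Earth rotates (5554.7 / 86166) × 360° = 23.21°.
At the equator that is 23.21° × (2π·6378/360) km/° = 23.21 × 111.3 = 2583 km.

2580 km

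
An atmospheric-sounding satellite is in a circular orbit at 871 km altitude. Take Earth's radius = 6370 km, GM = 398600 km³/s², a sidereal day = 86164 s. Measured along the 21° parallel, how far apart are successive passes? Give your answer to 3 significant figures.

2660 km

Semi-major axis a = 6370 + 871 = 7241 km. Period T = 2π√(a³/μ) = 2π√(7241³/398600) = 6132.1 s = 102.20 min.
Node shift per orbit = (6132.1/86164) × 360° = 25.62°.
Equatorial spacing = 25.62 × 111.2 km/° = 2848 km.
At 21° latitude, spacing = 2848 × cos(21°) = 2659 km.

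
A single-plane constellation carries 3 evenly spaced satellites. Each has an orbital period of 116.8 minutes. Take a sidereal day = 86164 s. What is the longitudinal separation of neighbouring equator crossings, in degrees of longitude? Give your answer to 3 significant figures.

9.76°

T = 116.8 min = 7008.0 s.
Single-satellite node shift = (7008.0/86164) × 360° = 29.28°.
With 3 satellites evenly phased, successive equator crossings are 29.28/3 = 9.760° apart.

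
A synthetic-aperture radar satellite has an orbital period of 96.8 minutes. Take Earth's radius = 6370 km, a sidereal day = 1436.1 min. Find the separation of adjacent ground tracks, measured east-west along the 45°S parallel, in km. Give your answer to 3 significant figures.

T = 96.8 min = 5808.0 s.
Node shift per orbit = (5808.0/86166) × 360° = 24.27°.
Equatorial spacing = 24.27 × 111.2 km/° = 2698 km.
At 45° latitude, spacing = 2698 × cos(45°) = 1908 km.

1910 km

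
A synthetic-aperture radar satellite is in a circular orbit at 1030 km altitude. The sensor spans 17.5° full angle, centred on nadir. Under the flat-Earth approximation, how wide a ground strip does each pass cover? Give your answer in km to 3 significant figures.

Half-angle = 17.5°/2 = 8.75°.
Swath width ≈ 2h·tan(θ/2) = 2 × 1030 × tan(8.75°) = 317.1 km.

317 km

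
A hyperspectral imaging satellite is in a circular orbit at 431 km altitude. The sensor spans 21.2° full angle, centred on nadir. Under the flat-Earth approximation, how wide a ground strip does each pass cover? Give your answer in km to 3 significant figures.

Half-angle = 21.2°/2 = 10.6°.
Swath width ≈ 2h·tan(θ/2) = 2 × 431 × tan(10.6°) = 161.3 km.

161 km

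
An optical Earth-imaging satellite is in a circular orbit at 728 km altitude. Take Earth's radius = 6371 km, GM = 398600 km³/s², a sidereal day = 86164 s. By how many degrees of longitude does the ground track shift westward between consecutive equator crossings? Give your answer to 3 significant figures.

Semi-major axis a = 6371 + 728 = 7099 km. Period T = 2π√(a³/μ) = 2π√(7099³/398600) = 5952.6 s = 99.21 min.
During one orbit Earth rotates (5952.6 / 86164) × 360° = 24.87°.

24.9°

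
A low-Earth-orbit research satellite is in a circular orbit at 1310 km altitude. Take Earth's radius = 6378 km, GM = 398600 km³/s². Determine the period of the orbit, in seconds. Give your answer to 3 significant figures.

6710 seconds

Semi-major axis a = 6378 + 1310 = 7688 km. Period T = 2π√(a³/μ) = 2π√(7688³/398600) = 6708.6 s = 111.81 min.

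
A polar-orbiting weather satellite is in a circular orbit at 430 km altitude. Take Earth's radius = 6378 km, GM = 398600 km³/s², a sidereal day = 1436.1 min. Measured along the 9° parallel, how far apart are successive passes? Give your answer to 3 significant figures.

2570 km

Semi-major axis a = 6378 + 430 = 6808 km. Period T = 2π√(a³/μ) = 2π√(6808³/398600) = 5590.4 s = 93.17 min.
Node shift per orbit = (5590.4/86166) × 360° = 23.36°.
Equatorial spacing = 23.36 × 111.3 km/° = 2600 km.
At 9° latitude, spacing = 2600 × cos(9°) = 2568 km.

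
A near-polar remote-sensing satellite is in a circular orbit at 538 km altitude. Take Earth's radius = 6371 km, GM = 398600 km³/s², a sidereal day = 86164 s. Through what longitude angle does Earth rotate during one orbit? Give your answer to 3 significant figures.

23.9°

Semi-major axis a = 6371 + 538 = 6909 km. Period T = 2π√(a³/μ) = 2π√(6909³/398600) = 5715.2 s = 95.25 min.
During one orbit Earth rotates (5715.2 / 86164) × 360° = 23.88°.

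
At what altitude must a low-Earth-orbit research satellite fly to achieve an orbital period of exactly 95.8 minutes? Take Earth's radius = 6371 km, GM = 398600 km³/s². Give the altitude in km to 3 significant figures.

564 km

T = 95.8 min = 5748.0 s.
From T = 2π√(a³/μ): a = (μ T²/4π²)^(1/3) = (398600 × 5748.0² / 4π²)^(1/3) = 6935 km.
Altitude h = a − R = 6935 − 6371 = 564 km.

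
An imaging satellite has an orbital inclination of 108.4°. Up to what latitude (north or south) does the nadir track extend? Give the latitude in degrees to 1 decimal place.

Retrograde orbit: the ground track reaches ±(180° − i) = ±(180 − 108.4) = ±71.6°.

71.6°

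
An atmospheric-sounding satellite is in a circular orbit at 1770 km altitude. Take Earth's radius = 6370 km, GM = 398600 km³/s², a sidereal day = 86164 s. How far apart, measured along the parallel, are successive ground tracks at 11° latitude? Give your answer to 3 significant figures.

3330 km

Semi-major axis a = 6370 + 1770 = 8140 km. Period T = 2π√(a³/μ) = 2π√(8140³/398600) = 7308.8 s = 121.81 min.
Node shift per orbit = (7308.8/86164) × 360° = 30.54°.
Equatorial spacing = 30.54 × 111.2 km/° = 3395 km.
At 11° latitude, spacing = 3395 × cos(11°) = 3333 km.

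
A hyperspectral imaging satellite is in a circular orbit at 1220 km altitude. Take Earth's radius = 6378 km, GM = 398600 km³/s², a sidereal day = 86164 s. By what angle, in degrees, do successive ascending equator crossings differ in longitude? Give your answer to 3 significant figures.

27.5°

Semi-major axis a = 6378 + 1220 = 7598 km. Period T = 2π√(a³/μ) = 2π√(7598³/398600) = 6591.1 s = 109.85 min.
During one orbit Earth rotates (6591.1 / 86164) × 360° = 27.54°.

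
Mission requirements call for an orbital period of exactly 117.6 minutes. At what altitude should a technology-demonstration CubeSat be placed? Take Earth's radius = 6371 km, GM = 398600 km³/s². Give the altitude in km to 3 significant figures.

T = 117.6 min = 7056.0 s.
From T = 2π√(a³/μ): a = (μ T²/4π²)^(1/3) = (398600 × 7056.0² / 4π²)^(1/3) = 7951 km.
Altitude h = a − R = 7951 − 6371 = 1580 km.

1580 km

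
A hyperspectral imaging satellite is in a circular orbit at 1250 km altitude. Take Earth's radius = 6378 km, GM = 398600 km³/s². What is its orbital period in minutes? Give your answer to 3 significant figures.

111 min

Semi-major axis a = 6378 + 1250 = 7628 km. Period T = 2π√(a³/μ) = 2π√(7628³/398600) = 6630.2 s = 110.50 min.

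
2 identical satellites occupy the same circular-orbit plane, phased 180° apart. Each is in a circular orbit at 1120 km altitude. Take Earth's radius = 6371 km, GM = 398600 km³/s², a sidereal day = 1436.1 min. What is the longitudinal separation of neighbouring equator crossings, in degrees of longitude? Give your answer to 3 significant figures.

13.5°

Semi-major axis a = 6371 + 1120 = 7491 km. Period T = 2π√(a³/μ) = 2π√(7491³/398600) = 6452.4 s = 107.54 min.
Single-satellite node shift = (6452.4/86166) × 360° = 26.96°.
With 2 satellites evenly phased, successive equator crossings are 26.96/2 = 13.479° apart.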